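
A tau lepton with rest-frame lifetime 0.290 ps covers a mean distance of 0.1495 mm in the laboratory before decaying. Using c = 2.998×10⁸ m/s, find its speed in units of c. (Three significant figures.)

0.864c

Let x = d/(cτ) = 1.495×10^-4 m / (2.998×10⁸ m/s × 2.900×10^-13 s) = 1.7195. Since d = βγcτ, x = βγ = β/√(1−β²).
Solving: β² = x²/(1+x²) = 2.95668/3.95668 = 0.747263, so β = 0.864.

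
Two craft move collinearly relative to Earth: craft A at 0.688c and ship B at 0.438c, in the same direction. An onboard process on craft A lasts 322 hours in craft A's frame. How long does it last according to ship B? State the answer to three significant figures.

345 hours

The velocity of craft A relative to ship B is (0.688 − 0.438)c / (1 − 0.688×0.438) = 0.35783c; relative speed 0.35783c.
At |u| = 0.35783c, γ = (1 − 0.128042)^(−1/2) = 1.0709.
The clock on craft A records proper time, so ship B measures Δt = γΔτ = 1.0709 × 322 = 345 hours.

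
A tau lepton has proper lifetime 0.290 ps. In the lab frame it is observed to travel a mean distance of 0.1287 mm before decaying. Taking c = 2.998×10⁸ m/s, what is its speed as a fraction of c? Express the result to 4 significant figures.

0.8286c

d = βγcτ ⇒ βγ = d/(cτ) = 1.287×10^-4 m / (8.6942×10^-5 m) = 1.4803.
β = (βγ)/√(1+(βγ)²) = 1.4803/√3.19129 = 0.8286.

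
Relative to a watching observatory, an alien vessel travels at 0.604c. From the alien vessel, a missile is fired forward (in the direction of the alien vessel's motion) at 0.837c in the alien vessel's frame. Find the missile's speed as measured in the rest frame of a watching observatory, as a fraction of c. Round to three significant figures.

0.957c

In units of c, u = (u' + v)/(1 + u'v) with u' = 0.837 and v = 0.604.
Numerator: 0.837 + 0.604 = 1.441. Denominator: 1 + (0.837)(0.604) = 1.505548.
u = 1.441/1.505548 = 0.95713, so the speed is 0.957c.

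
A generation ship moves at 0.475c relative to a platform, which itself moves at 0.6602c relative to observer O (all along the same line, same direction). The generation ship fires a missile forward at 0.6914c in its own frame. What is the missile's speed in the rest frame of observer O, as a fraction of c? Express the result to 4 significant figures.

Compose velocities in two stages. Stage 1 (into S'): u₁ = (0.6914+0.475)/(1+0.6914×0.475) = 0.87804.
Stage 2 (into S): u = (0.87804+0.6602)/(1+0.87804×0.6602) = 0.97377, so the speed is 0.9738c.

0.9738c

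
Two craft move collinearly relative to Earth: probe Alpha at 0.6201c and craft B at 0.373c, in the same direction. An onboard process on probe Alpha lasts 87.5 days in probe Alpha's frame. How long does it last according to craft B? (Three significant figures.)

Transform probe Alpha's velocity into craft B's frame: (0.6201 − 0.373)/(1 − 0.6201·0.373) = 0.2471/0.7687027, so the relative speed is 0.32145c.
At |u| = 0.32145c, γ = (1 − 0.10333)^(−1/2) = 1.056.
The clock on probe Alpha records proper time, so craft B measures Δt = γΔτ = 1.056 × 87.5 = 92.4 days.

92.4 days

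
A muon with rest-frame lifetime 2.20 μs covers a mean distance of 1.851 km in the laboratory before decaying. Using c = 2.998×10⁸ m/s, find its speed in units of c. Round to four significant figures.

0.9420c

Lab distance = (lab lifetime)·v = γτ·βc, so βγ = d/(cτ) = 1851/(2.998×10⁸ × 2.200×10^-6) = 2.8064.
With βγ = 2.8064: γ² = 1 + (βγ)² = 8.87588, and β = (βγ)/γ = 2.8064/2.97924 = 0.9420.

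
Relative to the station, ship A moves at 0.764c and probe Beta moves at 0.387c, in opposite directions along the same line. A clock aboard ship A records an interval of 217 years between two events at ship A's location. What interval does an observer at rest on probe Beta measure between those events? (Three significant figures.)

473 years

Speed of ship A in probe Beta's frame: u = (v_A + v_B)/(1 + v_A v_B/c²) = (0.764 + 0.387)/(1 + 0.764×0.387) = 1.151/1.295668 = 0.88834; |u| = 0.88834c.
At |u| = 0.88834c, γ = (1 − 0.789148)^(−1/2) = 2.1778.
The clock on ship A records proper time, so probe Beta measures Δt = γΔτ = 2.1778 × 217 = 473 years.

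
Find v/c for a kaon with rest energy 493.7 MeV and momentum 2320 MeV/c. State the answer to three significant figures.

pc/(mc²) = 2320/493.7 = 4.6992 = βγ = β/√(1−β²).
So β² = x²/(1 + x²) with x = 4.6992: x² = 22.0825, β² = 22.0825/23.0825 = 0.956677, β = 0.978.

0.978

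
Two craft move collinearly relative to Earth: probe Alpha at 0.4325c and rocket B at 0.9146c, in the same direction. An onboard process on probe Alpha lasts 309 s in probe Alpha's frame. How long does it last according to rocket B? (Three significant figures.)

512 s

Transform probe Alpha's velocity into rocket B's frame: (0.4325 − 0.9146)/(1 − 0.4325·0.9146) = −0.4821/0.6044355, so the relative speed is 0.7976c.
γ for this relative speed: γ = 1/√(1 − 0.636166) = 1.6579.
Probe Alpha's interval is proper; time dilation gives Δt_B = γΔτ = 1.6579 × 309 s = 512 s.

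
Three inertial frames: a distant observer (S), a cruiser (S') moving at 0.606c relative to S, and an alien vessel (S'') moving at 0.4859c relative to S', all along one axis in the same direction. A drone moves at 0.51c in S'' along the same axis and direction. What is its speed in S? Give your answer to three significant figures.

Apply u = (u'+v)/(1+u'v) twice. Drone in the cruiser frame: (0.51+0.4859)/(1+0.51·0.4859) = 0.9959/1.247809 = 0.79812c.
That velocity, transformed to the rest frame of a distant observer: (0.79812+0.606)/(1+0.79812·0.606) = 1.40412/1.48366072 = 0.94639c.

0.946c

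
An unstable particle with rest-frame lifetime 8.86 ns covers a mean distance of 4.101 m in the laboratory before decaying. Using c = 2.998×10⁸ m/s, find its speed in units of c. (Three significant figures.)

d = βγcτ ⇒ βγ = d/(cτ) = 4.101 m / (2.656228 m) = 1.5439.
β = (βγ)/√(1+(βγ)²) = 1.5439/√3.38363 = 0.839.

0.839c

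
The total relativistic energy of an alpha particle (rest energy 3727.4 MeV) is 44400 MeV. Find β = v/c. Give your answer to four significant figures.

0.9965

Total energy E = γmc² gives γ = 44400/3727.4 = 11.912.
Hence β = √(1 − 1/γ²) = √(1 − 0.00704743) = √0.99295257 = 0.9965.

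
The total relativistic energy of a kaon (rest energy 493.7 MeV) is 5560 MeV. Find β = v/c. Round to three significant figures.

γ = E/(mc²) = 5560/493.7 = 11.262.
β = √(1 − 1/γ²) = √(1 − 0.00788441) = √0.99211559 = 0.996.

0.996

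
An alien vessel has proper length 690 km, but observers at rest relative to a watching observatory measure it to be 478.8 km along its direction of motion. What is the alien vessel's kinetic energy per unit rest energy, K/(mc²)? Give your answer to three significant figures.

0.441

Length contraction gives γ = L₀/L = 690/478.8 = 1.4411.
K/(mc²) = γ − 1 = 1.4411 − 1 = 0.441.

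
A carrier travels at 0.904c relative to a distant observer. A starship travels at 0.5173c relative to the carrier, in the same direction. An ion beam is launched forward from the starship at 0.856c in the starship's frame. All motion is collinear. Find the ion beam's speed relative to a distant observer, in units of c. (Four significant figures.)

0.9975c

Apply u = (u'+v)/(1+u'v) twice. Ion beam in the carrier frame: (0.856+0.5173)/(1+0.856·0.5173) = 1.3733/1.4428088 = 0.95182c.
That velocity, transformed to the rest frame of a distant observer: (0.95182+0.904)/(1+0.95182·0.904) = 1.85582/1.86044528 = 0.99751c.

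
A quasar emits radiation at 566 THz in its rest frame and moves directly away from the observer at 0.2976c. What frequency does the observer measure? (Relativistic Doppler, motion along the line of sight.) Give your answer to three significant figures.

Relativistic Doppler (source moving away): f_obs = f_src · √((1−β)/(1+β)).
With β = 0.2976: factor = √(0.7024/1.2976) = 0.73574.
f_obs = 566 × 0.73574 = 416 THz.

416 THz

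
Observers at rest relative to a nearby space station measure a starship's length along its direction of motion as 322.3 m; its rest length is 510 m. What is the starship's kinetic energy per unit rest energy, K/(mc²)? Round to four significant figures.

0.5824

From L = L₀/γ: γ = 510/322.3 = 1.58238.
K/(mc²) = γ − 1 = 1.58238 − 1 = 0.5824.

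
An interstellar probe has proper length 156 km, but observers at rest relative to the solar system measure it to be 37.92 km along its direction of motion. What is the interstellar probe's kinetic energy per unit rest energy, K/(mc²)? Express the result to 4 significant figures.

3.114

Length contraction gives γ = L₀/L = 156/37.92 = 4.11392.
K/(mc²) = γ − 1 = 4.11392 − 1 = 3.114.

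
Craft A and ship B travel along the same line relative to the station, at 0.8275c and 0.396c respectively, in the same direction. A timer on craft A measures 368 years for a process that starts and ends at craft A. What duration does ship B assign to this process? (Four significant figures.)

Speed of craft A in ship B's frame: u = (v_A − v_B)/(1 − v_A v_B/c²) = (0.8275 − 0.396)/(1 − 0.8275×0.396) = 0.4315/0.67231 = 0.64182; |u| = 0.64182c.
At |u| = 0.64182c, γ = (1 − 0.411933)^(−1/2) = 1.304.
The clock on craft A records proper time, so ship B measures Δt = γΔτ = 1.304 × 368 = 479.9 years.

479.9 years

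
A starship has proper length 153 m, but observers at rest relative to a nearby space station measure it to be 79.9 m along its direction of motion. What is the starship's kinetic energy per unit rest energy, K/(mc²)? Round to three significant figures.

0.915

γ = L₀/L = 153/79.9 = 1.91489.
Since K = (γ−1)mc², K/(mc²) = 1.91489 − 1 = 0.915.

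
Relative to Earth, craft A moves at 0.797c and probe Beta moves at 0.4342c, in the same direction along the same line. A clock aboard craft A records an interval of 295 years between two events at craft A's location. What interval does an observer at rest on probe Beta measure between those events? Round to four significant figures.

Speed of craft A in probe Beta's frame: u = (v_A − v_B)/(1 − v_A v_B/c²) = (0.797 − 0.4342)/(1 − 0.797×0.4342) = 0.3628/0.6539426 = 0.55479; |u| = 0.55479c.
γ for this relative speed: γ = 1/√(1 − 0.307792) = 1.2019.
The clock on craft A records proper time, so probe Beta measures Δt = γΔτ = 1.2019 × 295 = 354.6 years.

354.6 years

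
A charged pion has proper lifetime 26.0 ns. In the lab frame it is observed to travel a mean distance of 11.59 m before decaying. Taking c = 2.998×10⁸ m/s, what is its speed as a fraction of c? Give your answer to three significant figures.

Let x = d/(cτ) = 11.59 m / (2.998×10⁸ m/s × 2.600×10^-8 s) = 1.4869. Since d = βγcτ, x = βγ = β/√(1−β²).
Solving: β² = x²/(1+x²) = 2.21087/3.21087 = 0.688558, so β = 0.830.

0.830c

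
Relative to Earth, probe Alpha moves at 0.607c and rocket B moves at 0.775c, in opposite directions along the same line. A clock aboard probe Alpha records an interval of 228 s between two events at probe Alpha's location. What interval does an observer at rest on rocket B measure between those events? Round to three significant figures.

668 s

Speed of probe Alpha in rocket B's frame: u = (v_A + v_B)/(1 + v_A v_B/c²) = (0.607 + 0.775)/(1 + 0.607×0.775) = 1.382/1.470425 = 0.93986; |u| = 0.93986c.
γ for this relative speed: γ = 1/√(1 − 0.883337) = 2.9277.
Probe Alpha's interval is proper; time dilation gives Δt_B = γΔτ = 2.9277 × 228 s = 668 s.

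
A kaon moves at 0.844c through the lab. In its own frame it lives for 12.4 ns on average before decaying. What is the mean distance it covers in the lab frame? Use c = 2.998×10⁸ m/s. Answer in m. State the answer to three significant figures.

5.85 m

γ = 1/√(1 − β²) = 1/√(1 − 0.712336) = 1/√0.287664 = 1/0.536343 = 1.8645.
Lab-frame lifetime: Δt = γτ = 1.8645 × 12.4 ns = 23.12 ns.
Distance: d = vΔt = 0.844 × 2.998×10⁸ m/s × 2.3120×10^-8 s = 5.85 m.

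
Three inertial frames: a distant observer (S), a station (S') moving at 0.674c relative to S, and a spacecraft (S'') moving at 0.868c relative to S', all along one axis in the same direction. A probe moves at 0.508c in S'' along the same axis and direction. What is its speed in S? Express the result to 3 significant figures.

Compose velocities in two stages. Stage 1 (into S'): u₁ = (0.508+0.868)/(1+0.508×0.868) = 0.95493.
Stage 2 (into S): u = (0.95493+0.674)/(1+0.95493×0.674) = 0.99106, so the speed is 0.991c.

0.991c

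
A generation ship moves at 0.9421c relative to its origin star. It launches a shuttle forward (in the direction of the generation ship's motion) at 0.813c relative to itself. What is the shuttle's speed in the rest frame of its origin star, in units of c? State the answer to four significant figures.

0.9939c

Relativistic velocity addition: u = (u' + v)/(1 + u'v/c²), with u' = 0.813c and v = 0.9421c.
Numerator: 0.813 + 0.9421 = 1.7551. Denominator: 1 + (0.813)(0.9421) = 1.7659273.
u = 1.7551/1.7659273 = 0.99387, so the speed is 0.9939c.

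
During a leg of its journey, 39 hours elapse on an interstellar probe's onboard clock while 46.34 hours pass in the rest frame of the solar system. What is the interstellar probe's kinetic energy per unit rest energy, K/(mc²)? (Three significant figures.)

0.188

From Δt = γΔτ: γ = 46.34/39 = 1.18821.
K/(mc²) = γ − 1 = 1.18821 − 1 = 0.188.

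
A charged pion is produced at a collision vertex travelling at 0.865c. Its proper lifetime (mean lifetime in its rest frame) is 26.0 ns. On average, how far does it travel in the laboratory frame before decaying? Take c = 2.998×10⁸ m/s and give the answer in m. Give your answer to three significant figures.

Lorentz factor: γ = (1 − 0.748225)^(−1/2) = 1.9929.
Lab-frame lifetime: Δt = γτ = 1.9929 × 26.0 ns = 51.815 ns.
Distance: d = vΔt = 0.865 × 2.998×10⁸ m/s × 5.1815×10^-8 s = 13.4 m.

13.4 m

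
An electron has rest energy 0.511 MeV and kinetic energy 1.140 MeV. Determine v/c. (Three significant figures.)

0.951

K = (γ−1)mc², so γ = 1 + 1.140/0.511 = 3.2309.
Then v/c = √(1 − γ⁻²) = √(1 − 0.0957972) = √0.9042028 = 0.951.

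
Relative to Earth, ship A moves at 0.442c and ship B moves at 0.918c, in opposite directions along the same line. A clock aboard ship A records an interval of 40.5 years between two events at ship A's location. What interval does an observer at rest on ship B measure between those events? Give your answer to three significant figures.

160 years

Speed of ship A in ship B's frame: u = (v_A + v_B)/(1 + v_A v_B/c²) = (0.442 + 0.918)/(1 + 0.442×0.918) = 1.36/1.405756 = 0.96745; |u| = 0.96745c.
At |u| = 0.96745c, γ = (1 − 0.93596)^(−1/2) = 3.9516.
Ship A's interval is proper; time dilation gives Δt_B = γΔτ = 3.9516 × 40.5 years = 160 years.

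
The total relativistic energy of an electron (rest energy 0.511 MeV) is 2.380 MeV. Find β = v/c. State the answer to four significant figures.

0.9767

γ = E/(mc²) = 2.380/0.511 = 4.6575.
β = √(1 − 1/γ²) = √(1 − 0.0460993) = √0.9539007 = 0.9767.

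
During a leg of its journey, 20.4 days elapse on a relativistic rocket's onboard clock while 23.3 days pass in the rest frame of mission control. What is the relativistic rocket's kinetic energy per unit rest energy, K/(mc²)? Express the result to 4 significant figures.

From Δt = γΔτ: γ = 23.3/20.4 = 1.14216.
Since K = (γ−1)mc², K/(mc²) = 1.14216 − 1 = 0.1422.

0.1422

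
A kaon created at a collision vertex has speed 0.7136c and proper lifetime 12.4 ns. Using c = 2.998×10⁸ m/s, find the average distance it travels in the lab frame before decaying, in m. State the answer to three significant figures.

Lorentz factor: γ = (1 − 0.50922496)^(−1/2) = 1.4274.
Lab-frame lifetime: Δt = γτ = 1.4274 × 12.4 ns = 17.7 ns.
Distance: d = vΔt = 0.7136 × 2.998×10⁸ m/s × 1.7700×10^-8 s = 3.79 m.

3.79 m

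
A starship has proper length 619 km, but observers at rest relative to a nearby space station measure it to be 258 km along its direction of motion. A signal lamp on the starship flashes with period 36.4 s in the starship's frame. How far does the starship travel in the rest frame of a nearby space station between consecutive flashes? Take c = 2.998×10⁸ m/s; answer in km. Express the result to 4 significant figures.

γ = L₀/L = 619/258 = 2.39922.
β = √(1 − 1/γ²) = 0.909. Lab-frame period = γτ = 2.39922×36.4 s = 87.332 s. Distance = βc × γτ = 0.909 × 2.998×10⁸ m/s × 87.332 s = 2.3800×10^10 m = 2.380×10^7 km.

2.380×10^7 km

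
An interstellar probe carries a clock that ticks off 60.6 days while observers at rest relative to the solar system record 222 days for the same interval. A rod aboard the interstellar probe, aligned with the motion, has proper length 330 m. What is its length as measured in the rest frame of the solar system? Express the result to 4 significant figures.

90.08 m

From Δt = γΔτ: γ = 222/60.6 = 3.66337.
L = L₀/γ = 330/3.66337 = 90.08 m.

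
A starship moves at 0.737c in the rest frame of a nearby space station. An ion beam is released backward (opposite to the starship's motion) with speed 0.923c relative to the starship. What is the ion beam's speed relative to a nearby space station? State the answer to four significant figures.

Relativistic velocity addition: u = (u' + v)/(1 + u'v/c²), with u' = −0.923c and v = 0.737c.
Numerator: −0.923 + 0.737 = −0.186. Denominator: 1 + (−0.923)(0.737) = 0.319749.
u = −0.186/0.319749 = −0.58171, so the speed is 0.5817c.

0.5817c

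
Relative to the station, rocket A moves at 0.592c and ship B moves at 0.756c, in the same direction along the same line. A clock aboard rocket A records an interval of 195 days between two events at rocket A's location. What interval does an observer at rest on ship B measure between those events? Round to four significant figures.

The velocity of rocket A relative to ship B is (0.592 − 0.756)c / (1 − 0.592×0.756) = −0.29686c; relative speed 0.29686c.
γ for this relative speed: γ = 1/√(1 − 0.0881259) = 1.0472.
Rocket A's interval is proper; time dilation gives Δt_B = γΔτ = 1.0472 × 195 days = 204.2 days.

204.2 days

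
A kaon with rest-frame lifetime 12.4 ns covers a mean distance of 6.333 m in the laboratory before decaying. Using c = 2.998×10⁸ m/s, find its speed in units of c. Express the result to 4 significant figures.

0.8624c

d = βγcτ ⇒ βγ = d/(cτ) = 6.333 m / (3.71752 m) = 1.7036.
β = (βγ)/√(1+(βγ)²) = 1.7036/√3.90225 = 0.8624.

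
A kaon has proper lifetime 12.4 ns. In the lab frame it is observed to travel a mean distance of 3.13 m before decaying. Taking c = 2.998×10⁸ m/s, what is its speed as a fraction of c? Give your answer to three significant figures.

Let x = d/(cτ) = 3.130 m / (2.998×10⁸ m/s × 1.240×10^-8 s) = 0.84196. Since d = βγcτ, x = βγ = β/√(1−β²).
Solving: β² = x²/(1+x²) = 0.708897/1.708897 = 0.414827, so β = 0.644.

0.644c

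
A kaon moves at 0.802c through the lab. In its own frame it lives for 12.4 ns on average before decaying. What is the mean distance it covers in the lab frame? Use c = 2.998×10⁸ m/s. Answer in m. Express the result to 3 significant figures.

4.99 m

With β = 0.802, γ = 1/√(1 − 0.802²) = 1/√0.356796 = 1.6741.
Lab-frame lifetime: Δt = γτ = 1.6741 × 12.4 ns = 20.759 ns.
Distance: d = vΔt = 0.802 × 2.998×10⁸ m/s × 2.0759×10^-8 s = 4.99 m.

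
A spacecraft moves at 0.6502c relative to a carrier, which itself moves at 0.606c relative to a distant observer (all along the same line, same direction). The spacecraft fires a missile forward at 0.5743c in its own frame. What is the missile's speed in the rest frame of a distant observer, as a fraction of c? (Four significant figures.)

First combine the missile and spacecraft (S''→S'): u₁ = (0.5743 + 0.6502)/(1 + 0.5743×0.6502) = 1.2245/1.37340986 = 0.89158.
Then combine with the carrier (S'→S): u = (0.89158 + 0.606)/(1 + 0.89158×0.606) = 1.49758/1.54029748 = 0.97227.

0.9723c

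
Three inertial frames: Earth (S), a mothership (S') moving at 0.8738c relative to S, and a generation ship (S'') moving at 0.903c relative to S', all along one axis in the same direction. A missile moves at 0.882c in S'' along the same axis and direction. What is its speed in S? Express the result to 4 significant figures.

Apply u = (u'+v)/(1+u'v) twice. Missile in the mothership frame: (0.882+0.903)/(1+0.882·0.903) = 1.785/1.796446 = 0.99363c.
That velocity, transformed to the rest frame of Earth: (0.99363+0.8738)/(1+0.99363·0.8738) = 1.86743/1.868233894 = 0.99957c.

0.9996c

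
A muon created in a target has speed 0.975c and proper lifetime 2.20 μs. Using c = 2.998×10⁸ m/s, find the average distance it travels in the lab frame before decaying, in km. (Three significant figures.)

With β = 0.975, γ = 1/√(1 − 0.975²) = 1/√0.049375 = 4.5004.
Lab-frame lifetime: Δt = γτ = 4.5004 × 2.20 μs = 9.9009 μs.
Distance: d = vΔt = 0.975 × 2.998×10⁸ m/s × 9.9009×10^-6 s = 2890 m = 2.89 km.

2.89 km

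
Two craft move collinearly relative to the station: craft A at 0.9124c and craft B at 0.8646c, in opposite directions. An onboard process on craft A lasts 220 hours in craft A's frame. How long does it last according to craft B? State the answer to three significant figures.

Transform craft A's velocity into craft B's frame: (0.9124 + 0.8646)/(1 + 0.9124·0.8646) = 1.777/1.78886104, so the relative speed is 0.99337c.
At |u| = 0.99337c, γ = (1 − 0.986784)^(−1/2) = 8.6986.
The clock on craft A records proper time, so craft B measures Δt = γΔτ = 8.6986 × 220 = 1910 hours.

1910 hours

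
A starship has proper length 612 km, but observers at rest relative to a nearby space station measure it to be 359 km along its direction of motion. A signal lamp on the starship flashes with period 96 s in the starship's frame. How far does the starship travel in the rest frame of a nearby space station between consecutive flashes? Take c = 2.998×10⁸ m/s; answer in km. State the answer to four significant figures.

From L = L₀/γ: γ = 612/359 = 1.70474.
β = √(1 − 1/γ²) = 0.80988. Lab-frame period = γτ = 1.70474×96 s = 163.66 s. Distance = βc × γτ = 0.80988 × 2.998×10⁸ m/s × 163.66 s = 3.9737×10^10 m = 3.974×10^7 km.

3.974×10^7 km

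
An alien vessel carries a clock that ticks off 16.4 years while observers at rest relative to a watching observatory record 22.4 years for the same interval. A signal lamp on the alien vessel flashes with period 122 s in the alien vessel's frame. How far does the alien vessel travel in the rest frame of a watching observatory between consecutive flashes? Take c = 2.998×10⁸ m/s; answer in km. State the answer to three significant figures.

3.40×10^7 km

γ = Δt/Δτ = 22.4/16.4 = 1.36585.
β = √(1 − 1/γ²) = 0.68115. Lab-frame period = γτ = 1.36585×122 s = 166.63 s. Distance = βc × γτ = 0.68115 × 2.998×10⁸ m/s × 166.63 s = 3.4027×10^10 m = 3.40×10^7 km.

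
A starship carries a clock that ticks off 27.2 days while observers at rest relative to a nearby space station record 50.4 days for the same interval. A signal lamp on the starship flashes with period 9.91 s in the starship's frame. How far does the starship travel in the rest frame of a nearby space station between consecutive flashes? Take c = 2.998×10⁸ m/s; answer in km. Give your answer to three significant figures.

4.63×10^6 km

γ = Δt/Δτ = 50.4/27.2 = 1.85294.
β = √(1 − 1/γ²) = 0.84187. Lab-frame period = γτ = 1.85294×9.91 s = 18.363 s. Distance = βc × γτ = 0.84187 × 2.998×10⁸ m/s × 18.363 s = 4.6347×10^9 m = 4.63×10^6 km.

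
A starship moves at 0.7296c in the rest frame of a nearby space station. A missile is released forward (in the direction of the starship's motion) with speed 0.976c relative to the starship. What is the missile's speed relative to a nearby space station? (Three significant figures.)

Relativistic velocity addition: u = (u' + v)/(1 + u'v/c²), with u' = 0.976c and v = 0.7296c.
Numerator: 0.976 + 0.7296 = 1.7056. Denominator: 1 + (0.976)(0.7296) = 1.7120896.
u = 1.7056/1.7120896 = 0.99621, so the speed is 0.996c.

0.996c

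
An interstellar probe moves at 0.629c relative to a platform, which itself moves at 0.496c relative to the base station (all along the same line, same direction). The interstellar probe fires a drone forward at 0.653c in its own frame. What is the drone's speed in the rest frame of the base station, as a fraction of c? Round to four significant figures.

0.9683c

First combine the drone and interstellar probe (S''→S'): u₁ = (0.653 + 0.629)/(1 + 0.653×0.629) = 1.282/1.410737 = 0.90874.
Then combine with the platform (S'→S): u = (0.90874 + 0.496)/(1 + 0.90874×0.496) = 1.40474/1.45073504 = 0.9683.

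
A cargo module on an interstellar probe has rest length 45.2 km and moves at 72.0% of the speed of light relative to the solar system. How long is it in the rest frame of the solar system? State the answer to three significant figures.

With β = 0.72, γ = 1/√(1 − 0.72²) = 1/√0.4816 = 1.441.
Length contraction: L = L₀/γ = 45.2/1.441 = 31.4 km.

31.4 km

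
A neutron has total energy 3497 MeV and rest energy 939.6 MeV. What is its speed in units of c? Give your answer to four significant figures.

0.9632c

γ = E/(mc²) = 3497/939.6 = 3.7218.
β = √(1 − 1/γ²) = √(1 − 0.0721928) = √0.9278072 = 0.9632.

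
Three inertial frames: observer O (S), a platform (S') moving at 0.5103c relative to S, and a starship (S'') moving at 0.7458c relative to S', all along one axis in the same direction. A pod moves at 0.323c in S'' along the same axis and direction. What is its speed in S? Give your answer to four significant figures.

First combine the pod and starship (S''→S'): u₁ = (0.323 + 0.7458)/(1 + 0.323×0.7458) = 1.0688/1.2408934 = 0.86131.
Then combine with the platform (S'→S): u = (0.86131 + 0.5103)/(1 + 0.86131×0.5103) = 1.37161/1.439526493 = 0.95282.

0.9528c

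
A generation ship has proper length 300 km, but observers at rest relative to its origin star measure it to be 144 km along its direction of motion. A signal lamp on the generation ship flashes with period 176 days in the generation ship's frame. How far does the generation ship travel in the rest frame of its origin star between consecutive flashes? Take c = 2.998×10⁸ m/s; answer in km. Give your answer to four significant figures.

Length contraction gives γ = L₀/L = 300/144 = 2.08333.
β = √(1 − 1/γ²) = 0.87727. Lab-frame period = γτ = 2.08333×176 days = 366.67 days. Distance = βc × γτ = 0.87727 × 2.998×10⁸ m/s × 31680288 s = 8.3321×10^15 m = 8.332×10^12 km.

8.332×10^12 km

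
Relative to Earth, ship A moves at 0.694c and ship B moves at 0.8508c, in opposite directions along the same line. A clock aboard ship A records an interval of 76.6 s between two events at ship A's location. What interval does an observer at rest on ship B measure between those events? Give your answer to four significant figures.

322.0 s

The velocity of ship A relative to ship B is (0.694 + 0.8508)c / (1 + 0.694×0.8508) = 0.97129c; relative speed 0.97129c.
At |u| = 0.97129c, γ = (1 − 0.943404)^(−1/2) = 4.2035.
The clock on ship A records proper time, so ship B measures Δt = γΔτ = 4.2035 × 76.6 = 322.0 s.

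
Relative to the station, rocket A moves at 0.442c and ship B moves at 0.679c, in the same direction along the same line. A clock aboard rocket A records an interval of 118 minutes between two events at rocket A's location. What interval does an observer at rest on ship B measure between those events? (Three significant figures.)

Speed of rocket A in ship B's frame: u = (v_A − v_B)/(1 − v_A v_B/c²) = (0.442 − 0.679)/(1 − 0.442×0.679) = −0.237/0.699882 = −0.33863; |u| = 0.33863c.
At |u| = 0.33863c, γ = (1 − 0.11467)^(−1/2) = 1.0628.
Rocket A's interval is proper; time dilation gives Δt_B = γΔτ = 1.0628 × 118 minutes = 125 minutes.

125 minutes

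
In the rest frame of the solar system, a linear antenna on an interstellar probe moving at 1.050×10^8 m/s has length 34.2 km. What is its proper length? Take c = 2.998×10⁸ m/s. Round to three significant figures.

β = v/c = (1.050×10^8 m/s)/(2.998×10⁸ m/s) = 0.350233.
With β = 0.350233, γ = 1/√(1 − 0.350233²) = 1/√0.8773368 = 1.0676.
Proper length: L₀ = γ·L = 1.0676 × 34.2 = 36.5 km.

36.5 km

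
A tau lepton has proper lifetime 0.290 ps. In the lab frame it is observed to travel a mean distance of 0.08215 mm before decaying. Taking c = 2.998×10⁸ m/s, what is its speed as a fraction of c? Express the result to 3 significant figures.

0.687c

d = βγcτ ⇒ βγ = d/(cτ) = 8.215×10^-5 m / (8.6942×10^-5 m) = 0.94488.
β = (βγ)/√(1+(βγ)²) = 0.94488/√1.892798 = 0.687.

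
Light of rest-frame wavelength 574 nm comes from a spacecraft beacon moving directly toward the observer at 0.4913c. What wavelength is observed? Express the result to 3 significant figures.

Relativistic Doppler for wavelength: λ_obs = λ_src · √((1−β)/(1+β)).
With β = 0.4913: factor = √(0.5087/1.4913) = 0.58405.
λ_obs = 574 × 0.58405 = 335 nm.

335 nm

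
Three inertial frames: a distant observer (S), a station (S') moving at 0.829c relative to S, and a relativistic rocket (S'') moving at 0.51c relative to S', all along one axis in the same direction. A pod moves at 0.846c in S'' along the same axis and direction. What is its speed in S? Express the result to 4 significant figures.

0.9950c

Compose velocities in two stages. Stage 1 (into S'): u₁ = (0.846+0.51)/(1+0.846×0.51) = 0.94728.
Stage 2 (into S): u = (0.94728+0.829)/(1+0.94728×0.829) = 0.99495, so the speed is 0.9950c.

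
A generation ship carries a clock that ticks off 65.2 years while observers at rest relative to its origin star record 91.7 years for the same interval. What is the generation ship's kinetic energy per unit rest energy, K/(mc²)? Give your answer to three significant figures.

0.406

The time-dilation ratio gives γ = 91.7/65.2 = 1.40644.
Since K = (γ−1)mc², K/(mc²) = 1.40644 − 1 = 0.406.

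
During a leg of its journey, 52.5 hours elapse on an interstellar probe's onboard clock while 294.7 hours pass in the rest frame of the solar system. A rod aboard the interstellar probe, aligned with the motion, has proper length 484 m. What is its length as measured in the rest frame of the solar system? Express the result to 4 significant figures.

The time-dilation ratio gives γ = 294.7/52.5 = 5.61333.
The rod contracts by the same γ: 484 m / 5.61333 = 86.22 m.

86.22 m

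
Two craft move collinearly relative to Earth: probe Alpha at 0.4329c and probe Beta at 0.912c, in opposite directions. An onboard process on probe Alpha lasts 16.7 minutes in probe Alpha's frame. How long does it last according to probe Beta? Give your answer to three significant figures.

The velocity of probe Alpha relative to probe Beta is (0.4329 + 0.912)c / (1 + 0.4329×0.912) = 0.96422c; relative speed 0.96422c.
At |u| = 0.96422c, γ = (1 − 0.92972)^(−1/2) = 3.7721.
Probe Alpha's interval is proper; time dilation gives Δt_B = γΔτ = 3.7721 × 16.7 minutes = 63.0 minutes.

63.0 minutes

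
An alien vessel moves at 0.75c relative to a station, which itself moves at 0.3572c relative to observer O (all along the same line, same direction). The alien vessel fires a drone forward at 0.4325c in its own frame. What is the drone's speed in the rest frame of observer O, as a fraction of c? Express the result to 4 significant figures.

First combine the drone and alien vessel (S''→S'): u₁ = (0.4325 + 0.75)/(1 + 0.4325×0.75) = 1.1825/1.324375 = 0.89287.
Then combine with the station (S'→S): u = (0.89287 + 0.3572)/(1 + 0.89287×0.3572) = 1.25007/1.318933164 = 0.94779.

0.9478c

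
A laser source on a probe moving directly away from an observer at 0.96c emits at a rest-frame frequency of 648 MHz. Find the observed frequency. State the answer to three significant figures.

Relativistic Doppler (source moving away): f_obs = f_src · √((1−β)/(1+β)).
With β = 0.96: factor = √(0.04/1.96) = 0.14286.
f_obs = 648 × 0.14286 = 92.6 MHz.

92.6 MHz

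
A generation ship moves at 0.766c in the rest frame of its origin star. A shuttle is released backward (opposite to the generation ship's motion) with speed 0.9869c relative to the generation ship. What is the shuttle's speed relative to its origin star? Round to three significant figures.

In units of c, u = (u' + v)/(1 + u'v) with u' = −0.9869 and v = 0.766.
Numerator: −0.9869 + 0.766 = −0.2209. Denominator: 1 + (−0.9869)(0.766) = 0.2440346.
u = −0.2209/0.2440346 = −0.9052, so the speed is 0.905c.

0.905c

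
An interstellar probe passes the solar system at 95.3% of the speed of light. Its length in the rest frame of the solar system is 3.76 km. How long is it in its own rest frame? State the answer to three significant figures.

12.4 km

γ = 1/√(1 − β²) = 1/√(1 − 0.908209) = 1/√0.091791 = 1/0.30297 = 3.3007.
Proper length: L₀ = γ·L = 3.3007 × 3.76 = 12.4 km.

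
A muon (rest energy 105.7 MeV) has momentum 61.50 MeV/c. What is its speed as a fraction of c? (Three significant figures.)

pc/(mc²) = 61.50/105.7 = 0.58184 = βγ = β/√(1−β²).
So β² = x²/(1 + x²) with x = 0.58184: x² = 0.338538, β² = 0.338538/1.338538 = 0.252916, β = 0.503.

0.503c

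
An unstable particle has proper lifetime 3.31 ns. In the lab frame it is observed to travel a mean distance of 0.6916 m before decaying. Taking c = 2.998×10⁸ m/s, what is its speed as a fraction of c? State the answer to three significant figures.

0.572c

d = βγcτ ⇒ βγ = d/(cτ) = 0.6916 m / (0.992338 m) = 0.69694.
β = (βγ)/√(1+(βγ)²) = 0.69694/√1.485725 = 0.572.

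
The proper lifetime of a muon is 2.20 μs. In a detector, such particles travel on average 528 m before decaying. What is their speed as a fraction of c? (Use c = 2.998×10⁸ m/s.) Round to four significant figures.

Let x = d/(cτ) = 528.0 m / (2.998×10⁸ m/s × 2.200×10^-6 s) = 0.80053. Since d = βγcτ, x = βγ = β/√(1−β²).
Solving: β² = x²/(1+x²) = 0.640848/1.640848 = 0.390559, so β = 0.6249.

0.6249c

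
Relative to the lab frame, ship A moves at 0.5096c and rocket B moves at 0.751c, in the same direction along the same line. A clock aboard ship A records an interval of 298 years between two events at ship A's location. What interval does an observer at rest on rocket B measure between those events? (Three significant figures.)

324 years

Speed of ship A in rocket B's frame: u = (v_A − v_B)/(1 − v_A v_B/c²) = (0.5096 − 0.751)/(1 − 0.5096×0.751) = −0.2414/0.6172904 = −0.39106; |u| = 0.39106c.
γ for this relative speed: γ = 1/√(1 − 0.152928) = 1.0865.
The clock on ship A records proper time, so rocket B measures Δt = γΔτ = 1.0865 × 298 = 324 years.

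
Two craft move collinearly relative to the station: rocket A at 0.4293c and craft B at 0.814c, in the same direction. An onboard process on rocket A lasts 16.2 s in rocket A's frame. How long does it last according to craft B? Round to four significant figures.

20.09 s

The velocity of rocket A relative to craft B is (0.4293 − 0.814)c / (1 − 0.4293×0.814) = −0.59135c; relative speed 0.59135c.
γ for this relative speed: γ = 1/√(1 − 0.349695) = 1.2401.
The clock on rocket A records proper time, so craft B measures Δt = γΔτ = 1.2401 × 16.2 = 20.09 s.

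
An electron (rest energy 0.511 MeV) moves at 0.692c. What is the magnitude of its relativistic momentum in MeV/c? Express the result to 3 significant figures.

0.490 MeV/c

Lorentz factor: γ = (1 − 0.478864)^(−1/2) = 1.3852.
Momentum: p = γβ·mc = 1.3852 × 0.692 × 0.511 MeV/c = 0.490 MeV/c.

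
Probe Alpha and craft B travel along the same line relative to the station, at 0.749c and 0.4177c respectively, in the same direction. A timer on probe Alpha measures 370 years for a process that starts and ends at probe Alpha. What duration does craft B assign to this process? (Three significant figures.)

422 years

Transform probe Alpha's velocity into craft B's frame: (0.749 − 0.4177)/(1 − 0.749·0.4177) = 0.3313/0.6871427, so the relative speed is 0.48214c.
At |u| = 0.48214c, γ = (1 − 0.232459)^(−1/2) = 1.1414.
Probe Alpha's interval is proper; time dilation gives Δt_B = γΔτ = 1.1414 × 370 years = 422 years.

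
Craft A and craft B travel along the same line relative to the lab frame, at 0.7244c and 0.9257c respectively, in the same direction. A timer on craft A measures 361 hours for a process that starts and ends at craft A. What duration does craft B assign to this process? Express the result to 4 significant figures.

Speed of craft A in craft B's frame: u = (v_A − v_B)/(1 − v_A v_B/c²) = (0.7244 − 0.9257)/(1 − 0.7244×0.9257) = −0.2013/0.32942292 = −0.61107; |u| = 0.61107c.
γ for this relative speed: γ = 1/√(1 − 0.373407) = 1.2633.
Craft A's interval is proper; time dilation gives Δt_B = γΔτ = 1.2633 × 361 hours = 456.1 hours.

456.1 hours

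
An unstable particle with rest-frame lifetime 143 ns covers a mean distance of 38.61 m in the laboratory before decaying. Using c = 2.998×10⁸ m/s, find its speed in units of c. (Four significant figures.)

0.6692c

Let x = d/(cτ) = 38.61 m / (2.998×10⁸ m/s × 1.430×10^-7 s) = 0.9006. Since d = βγcτ, x = βγ = β/√(1−β²).
Solving: β² = x²/(1+x²) = 0.81108/1.81108 = 0.447843, so β = 0.6692.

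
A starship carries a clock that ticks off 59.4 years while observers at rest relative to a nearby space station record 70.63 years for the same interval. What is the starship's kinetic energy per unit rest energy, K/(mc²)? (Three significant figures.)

0.189

γ = Δt/Δτ = 70.63/59.4 = 1.18906.
K/(mc²) = γ − 1 = 1.18906 − 1 = 0.189.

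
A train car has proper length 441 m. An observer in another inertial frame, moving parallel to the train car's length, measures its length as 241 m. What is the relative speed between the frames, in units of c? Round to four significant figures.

0.8375c

Length contraction gives γ = L₀/L = 441/241 = 1.8299.
β = √(1 − 1/γ²) = √0.701362 = 0.8375.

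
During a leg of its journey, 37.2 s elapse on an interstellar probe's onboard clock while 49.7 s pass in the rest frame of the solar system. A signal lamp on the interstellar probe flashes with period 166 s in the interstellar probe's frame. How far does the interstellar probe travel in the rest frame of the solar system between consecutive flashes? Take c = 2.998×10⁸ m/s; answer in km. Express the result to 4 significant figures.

4.409×10^7 km

From Δt = γΔτ: γ = 49.7/37.2 = 1.33602.
β = √(1 − 1/γ²) = 0.66314. Lab-frame period = γτ = 1.33602×166 s = 221.78 s. Distance = βc × γτ = 0.66314 × 2.998×10⁸ m/s × 221.78 s = 4.4092×10^10 m = 4.409×10^7 km.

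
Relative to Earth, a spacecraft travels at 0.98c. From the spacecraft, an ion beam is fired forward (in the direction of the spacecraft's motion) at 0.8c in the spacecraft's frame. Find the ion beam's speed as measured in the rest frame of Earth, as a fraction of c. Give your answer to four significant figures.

Relativistic velocity addition: u = (u' + v)/(1 + u'v/c²), with u' = 0.8c and v = 0.98c.
Numerator: 0.8 + 0.98 = 1.78. Denominator: 1 + (0.8)(0.98) = 1.784.
u = 1.78/1.784 = 0.99776, so the speed is 0.9978c.

0.9978c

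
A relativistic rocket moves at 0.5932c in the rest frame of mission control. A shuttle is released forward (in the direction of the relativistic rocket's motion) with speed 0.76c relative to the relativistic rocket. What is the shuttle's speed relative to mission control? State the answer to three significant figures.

Relativistic velocity addition: u = (u' + v)/(1 + u'v/c²), with u' = 0.76c and v = 0.5932c.
Numerator: 0.76 + 0.5932 = 1.3532. Denominator: 1 + (0.76)(0.5932) = 1.450832.
u = 1.3532/1.450832 = 0.93271, so the speed is 0.933c.

0.933c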